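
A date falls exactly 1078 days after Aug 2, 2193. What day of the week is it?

Friday

First find the weekday of Aug 2, 2193. Doomsday rule: the anchor day for the 2100s is Sunday. For year 93: 93÷12 = 7 r 9, and 9÷4 = 2, so 7+9+2 = 18.
Sunday + 18 ≡ Thursday — that's 2193's doomsday.
In August the doomsday date is Aug 8.
Aug 2 is 6 days before Aug 8; 6 mod 7 = 6, so Thursday − 6 = Friday.
1078 mod 7 = 0, so 1078 days after a Friday is Friday + 0 = Friday.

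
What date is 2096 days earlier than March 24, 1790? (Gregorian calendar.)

−365 (one year) → Mar 24, 1789 (1731 left).
−365 (one year) → Mar 24, 1788 (1366 left).
−366 (one year; includes Feb 29, 1788) → Mar 24, 1787 (1000 left).
−365 (one year) → Mar 24, 1786 (635 left).
−365 (one year) → Mar 24, 1785 (270 left).
−24 → Feb 28, 1785 (end of Feb, 28 days; 246 left).
−28 → Jan 31, 1785 (end of Jan, 31 days; 218 left).
−31 → Dec 31, 1784 (end of Dec, 31 days; 187 left).
−31 → Nov 30, 1784 (end of Nov, 30 days; 156 left).
−30 → Oct 31, 1784 (end of Oct, 31 days; 126 left).
−31 → Sep 30, 1784 (end of Sep, 30 days; 95 left).
−30 → Aug 31, 1784 (end of Aug, 31 days; 65 left).
−31 → Jul 31, 1784 (end of Jul, 31 days; 34 left).
−31 → Jun 30, 1784 (end of Jun, 30 days; 3 left).
−3 → Jun 27, 1784.

June 27, 1784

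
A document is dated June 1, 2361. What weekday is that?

Doomsday rule: the anchor day for the 2300s is Wednesday. For year 61: 61÷12 = 5 r 1, and 1÷4 = 0, so 5+1+0 = 6.
Wednesday + 6 ≡ Tuesday — that's 2361's doomsday.
In June the doomsday date is Jun 6.
Jun 1 is 5 days before Jun 6; 5 mod 7 = 5, so Tuesday − 5 = Thursday.

Thursday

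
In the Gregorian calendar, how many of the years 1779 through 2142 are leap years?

Multiples of 4 in [1779,2142]: 91.
Of those, multiples of 100: 4 (not leap unless ÷400).
Multiples of 400: 1.
Leap years = 91 − 4 + 1 = 88.

88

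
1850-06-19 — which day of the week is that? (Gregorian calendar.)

Doomsday rule: the anchor day for the 1800s is Friday. For year 50: 50÷12 = 4 r 2, and 2÷4 = 0, so 4+2+0 = 6.
Friday + 6 ≡ Thursday — that's 1850's doomsday.
In June the doomsday date is Jun 6.
Jun 19 is 13 days after Jun 6; 13 mod 7 = 6, so Thursday + 6 = Wednesday.

Wednesday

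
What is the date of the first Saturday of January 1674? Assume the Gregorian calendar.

January 6, 1674

January 1, 1674 is a Monday.
The first Saturday is therefore January 6 (5 days later).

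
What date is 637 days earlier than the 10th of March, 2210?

June 11, 2208

−365 (one year) → Mar 10, 2209 (272 left).
−10 → Feb 28, 2209 (end of Feb, 28 days; 262 left).
−28 → Jan 31, 2209 (end of Jan, 31 days; 234 left).
−31 → Dec 31, 2208 (end of Dec, 31 days; 203 left).
−31 → Nov 30, 2208 (end of Nov, 30 days; 172 left).
−30 → Oct 31, 2208 (end of Oct, 31 days; 142 left).
−31 → Sep 30, 2208 (end of Sep, 30 days; 111 left).
−30 → Aug 31, 2208 (end of Aug, 31 days; 81 left).
−31 → Jul 31, 2208 (end of Jul, 31 days; 50 left).
−31 → Jun 30, 2208 (end of Jun, 30 days; 19 left).
−19 → Jun 11, 2208.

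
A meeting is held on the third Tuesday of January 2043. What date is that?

January 20, 2043

January 1, 2043 is a Thursday.
The first Tuesday is therefore January 6 (5 days later).
The third Tuesday is 6 + 2×7 = January 20.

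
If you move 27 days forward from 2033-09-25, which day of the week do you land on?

Sep 25, 2033 is a Sunday.
27 mod 7 = 6, so 27 days after a Sunday is Sunday + 6 = Saturday.

Saturday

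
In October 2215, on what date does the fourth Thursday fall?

October 26, 2215

October 1, 2215 is a Sunday.
The first Thursday is therefore October 5 (4 days later).
The fourth Thursday is 5 + 3×7 = October 26.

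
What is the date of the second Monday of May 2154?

May 1, 2154 is a Wednesday.
The first Monday is therefore May 6 (5 days later).
The second Monday is 6 + 1×7 = May 13.

May 13, 2154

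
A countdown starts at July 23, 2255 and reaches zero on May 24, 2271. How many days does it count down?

5784

Jul 23, 2255 → Jul 23, 2256: 366 days (Feb 29, 2256 is in that span).
Jul 23, 2256 → Jul 23, 2257: 365 days.
Jul 23, 2257 → Jul 23, 2258: 365 days.
Jul 23, 2258 → Jul 23, 2259: 365 days.
Jul 23, 2259 → Jul 23, 2260: 366 days (Feb 29, 2260 is in that span).
Jul 23, 2260 → Jul 23, 2261: 365 days.
Jul 23, 2261 → Jul 23, 2262: 365 days.
Jul 23, 2262 → Jul 23, 2263: 365 days.
Jul 23, 2263 → Jul 23, 2264: 366 days (Feb 29, 2264 is in that span).
Jul 23, 2264 → Jul 23, 2265: 365 days.
Jul 23, 2265 → Jul 23, 2266: 365 days.
Jul 23, 2266 → Jul 23, 2267: 365 days.
Jul 23, 2267 → Jul 23, 2268: 366 days (Feb 29, 2268 is in that span).
Jul 23, 2268 → Jul 23, 2269: 365 days.
Jul 23, 2269 → Jul 23, 2270: 365 days.
Jul 23, 2270 → Aug 23, 2270: 31 days (July has 31).
Aug 23, 2270 → Sep 23, 2270: 31 days (August has 31).
Sep 23, 2270 → Oct 23, 2270: 30 days (September has 30).
Oct 23, 2270 → Nov 23, 2270: 31 days (October has 31).
Nov 23, 2270 → Dec 23, 2270: 30 days (November has 30).
Dec 23, 2270 → Jan 23, 2271: 31 days (December has 31).
Jan 23, 2271 → Feb 23, 2271: 31 days (January has 31).
Feb 23, 2271 → Mar 23, 2271: 28 days (February has 28).
Mar 23, 2271 → Apr 23, 2271: 31 days (March has 31).
Apr 23, 2271 → May 23, 2271: 30 days (April has 30).
May 23, 2271 → May 24, 2271: 1 days.
Total: 5784 days.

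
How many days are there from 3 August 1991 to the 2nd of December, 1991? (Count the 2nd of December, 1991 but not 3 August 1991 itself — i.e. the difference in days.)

121

Aug 3, 1991 → Sep 3, 1991: 31 days (August has 31).
Sep 3, 1991 → Oct 3, 1991: 30 days (September has 30).
Oct 3, 1991 → Nov 3, 1991: 31 days (October has 31).
Nov 3, 1991 → Dec 2, 1991: 29 days.
Total: 121 days.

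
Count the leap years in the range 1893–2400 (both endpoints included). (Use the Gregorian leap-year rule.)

123

Multiples of 4 in [1893,2400]: 127.
Of those, multiples of 100: 6 (not leap unless ÷400).
Multiples of 400: 2.
Leap years = 127 − 6 + 2 = 123.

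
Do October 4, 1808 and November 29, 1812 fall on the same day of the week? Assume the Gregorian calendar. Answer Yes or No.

No

From Oct 4, 1808 to Nov 29, 1812 is 1517 days.
1517 mod 7 = 5, so they are different weekdays.
(Oct 4, 1808 is a Tuesday; Nov 29, 1812 is a Sunday.)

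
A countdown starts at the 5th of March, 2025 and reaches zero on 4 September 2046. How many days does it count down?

Mar 5, 2025 → Mar 5, 2026: 365 days.
Mar 5, 2026 → Mar 5, 2027: 365 days.
Mar 5, 2027 → Mar 5, 2028: 366 days (Feb 29, 2028 is in that span).
Mar 5, 2028 → Mar 5, 2029: 365 days.
Mar 5, 2029 → Mar 5, 2030: 365 days.
Mar 5, 2030 → Mar 5, 2031: 365 days.
Mar 5, 2031 → Mar 5, 2032: 366 days (Feb 29, 2032 is in that span).
Mar 5, 2032 → Mar 5, 2033: 365 days.
Mar 5, 2033 → Mar 5, 2034: 365 days.
Mar 5, 2034 → Mar 5, 2035: 365 days.
Mar 5, 2035 → Mar 5, 2036: 366 days (Feb 29, 2036 is in that span).
Mar 5, 2036 → Mar 5, 2037: 365 days.
Mar 5, 2037 → Mar 5, 2038: 365 days.
Mar 5, 2038 → Mar 5, 2039: 365 days.
Mar 5, 2039 → Mar 5, 2040: 366 days (Feb 29, 2040 is in that span).
Mar 5, 2040 → Mar 5, 2041: 365 days.
Mar 5, 2041 → Mar 5, 2042: 365 days.
Mar 5, 2042 → Mar 5, 2043: 365 days.
Mar 5, 2043 → Mar 5, 2044: 366 days (Feb 29, 2044 is in that span).
Mar 5, 2044 → Mar 5, 2045: 365 days.
Mar 5, 2045 → Mar 5, 2046: 365 days.
Mar 5, 2046 → Apr 5, 2046: 31 days (March has 31).
Apr 5, 2046 → May 5, 2046: 30 days (April has 30).
May 5, 2046 → Jun 5, 2046: 31 days (May has 31).
Jun 5, 2046 → Jul 5, 2046: 30 days (June has 30).
Jul 5, 2046 → Aug 5, 2046: 31 days (July has 31).
Aug 5, 2046 → Sep 4, 2046: 30 days.
Total: 7853 days.

7853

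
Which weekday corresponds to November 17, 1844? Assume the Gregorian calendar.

Doomsday rule: the anchor day for the 1800s is Friday. For year 44: 44÷12 = 3 r 8, and 8÷4 = 2, so 3+8+2 = 13.
Friday + 13 ≡ Thursday — that's 1844's doomsday.
In November the doomsday date is Nov 7.
Nov 17 is 10 days after Nov 7; 10 mod 7 = 3, so Thursday + 3 = Sunday.

Sunday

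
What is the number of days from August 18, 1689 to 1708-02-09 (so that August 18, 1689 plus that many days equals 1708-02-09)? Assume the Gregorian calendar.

6748

Aug 18, 1689 → Aug 18, 1690: 365 days.
Aug 18, 1690 → Aug 18, 1691: 365 days.
Aug 18, 1691 → Aug 18, 1692: 366 days (Feb 29, 1692 is in that span).
Aug 18, 1692 → Aug 18, 1693: 365 days.
Aug 18, 1693 → Aug 18, 1694: 365 days.
Aug 18, 1694 → Aug 18, 1695: 365 days.
Aug 18, 1695 → Aug 18, 1696: 366 days (Feb 29, 1696 is in that span).
Aug 18, 1696 → Aug 18, 1697: 365 days.
Aug 18, 1697 → Aug 18, 1698: 365 days.
Aug 18, 1698 → Aug 18, 1699: 365 days.
Aug 18, 1699 → Aug 18, 1700: 365 days.
Aug 18, 1700 → Aug 18, 1701: 365 days.
Aug 18, 1701 → Aug 18, 1702: 365 days.
Aug 18, 1702 → Aug 18, 1703: 365 days.
Aug 18, 1703 → Aug 18, 1704: 366 days (Feb 29, 1704 is in that span).
Aug 18, 1704 → Aug 18, 1705: 365 days.
Aug 18, 1705 → Aug 18, 1706: 365 days.
Aug 18, 1706 → Aug 18, 1707: 365 days.
Aug 18, 1707 → Sep 18, 1707: 31 days (August has 31).
Sep 18, 1707 → Oct 18, 1707: 30 days (September has 30).
Oct 18, 1707 → Nov 18, 1707: 31 days (October has 31).
Nov 18, 1707 → Dec 18, 1707: 30 days (November has 30).
Dec 18, 1707 → Jan 18, 1708: 31 days (December has 31).
Jan 18, 1708 → Feb 9, 1708: 22 days.
Total: 6748 days.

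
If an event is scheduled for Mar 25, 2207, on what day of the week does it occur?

January 1, 2207 is a Thursday.
Jan 1, 2207 → Feb 1, 2207: 31 days (January has 31).
Feb 1, 2207 → Mar 1, 2207: 28 days (February has 28).
Mar 1, 2207 → Mar 25, 2207: 24 days.
Total: 83 days.
83 mod 7 = 6, so Thursday + 6 = Wednesday.

Wednesday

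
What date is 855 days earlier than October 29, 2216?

June 27, 2214

−366 (one year; includes Feb 29, 2216) → Oct 29, 2215 (489 left).
−365 (one year) → Oct 29, 2214 (124 left).
−29 → Sep 30, 2214 (end of Sep, 30 days; 95 left).
−30 → Aug 31, 2214 (end of Aug, 31 days; 65 left).
−31 → Jul 31, 2214 (end of Jul, 31 days; 34 left).
−31 → Jun 30, 2214 (end of Jun, 30 days; 3 left).
−3 → Jun 27, 2214.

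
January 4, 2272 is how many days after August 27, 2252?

7069

Aug 27, 2252 → Aug 27, 2253: 365 days.
Aug 27, 2253 → Aug 27, 2254: 365 days.
Aug 27, 2254 → Aug 27, 2255: 365 days.
Aug 27, 2255 → Aug 27, 2256: 366 days (Feb 29, 2256 is in that span).
Aug 27, 2256 → Aug 27, 2257: 365 days.
Aug 27, 2257 → Aug 27, 2258: 365 days.
Aug 27, 2258 → Aug 27, 2259: 365 days.
Aug 27, 2259 → Aug 27, 2260: 366 days (Feb 29, 2260 is in that span).
Aug 27, 2260 → Aug 27, 2261: 365 days.
Aug 27, 2261 → Aug 27, 2262: 365 days.
Aug 27, 2262 → Aug 27, 2263: 365 days.
Aug 27, 2263 → Aug 27, 2264: 366 days (Feb 29, 2264 is in that span).
Aug 27, 2264 → Aug 27, 2265: 365 days.
Aug 27, 2265 → Aug 27, 2266: 365 days.
Aug 27, 2266 → Aug 27, 2267: 365 days.
Aug 27, 2267 → Aug 27, 2268: 366 days (Feb 29, 2268 is in that span).
Aug 27, 2268 → Aug 27, 2269: 365 days.
Aug 27, 2269 → Aug 27, 2270: 365 days.
Aug 27, 2270 → Aug 27, 2271: 365 days.
Aug 27, 2271 → Sep 27, 2271: 31 days (August has 31).
Sep 27, 2271 → Oct 27, 2271: 30 days (September has 30).
Oct 27, 2271 → Nov 27, 2271: 31 days (October has 31).
Nov 27, 2271 → Dec 27, 2271: 30 days (November has 30).
Dec 27, 2271 → Jan 4, 2272: 8 days.
Total: 7069 days.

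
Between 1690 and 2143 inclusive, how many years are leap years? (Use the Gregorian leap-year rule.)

109

Multiples of 4 in [1690,2143]: 113.
Of those, multiples of 100: 5 (not leap unless ÷400).
Multiples of 400: 1.
Leap years = 113 − 5 + 1 = 109.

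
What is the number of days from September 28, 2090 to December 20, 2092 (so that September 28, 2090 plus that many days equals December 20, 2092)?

814

Sep 28, 2090 → Sep 28, 2091: 365 days.
Sep 28, 2091 → Sep 28, 2092: 366 days (Feb 29, 2092 is in that span).
Sep 28, 2092 → Oct 28, 2092: 30 days (September has 30).
Oct 28, 2092 → Nov 28, 2092: 31 days (October has 31).
Nov 28, 2092 → Dec 20, 2092: 22 days.
Total: 814 days.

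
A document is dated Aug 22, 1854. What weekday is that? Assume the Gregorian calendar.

Tuesday

Doomsday rule: the anchor day for the 1800s is Friday. For year 54: 54÷12 = 4 r 6, and 6÷4 = 1, so 4+6+1 = 11.
Friday + 11 ≡ Tuesday — that's 1854's doomsday.
In August the doomsday date is Aug 8.
Aug 22 is 14 days after Aug 8; 14 mod 7 = 0, so Tuesday + 0 = Tuesday.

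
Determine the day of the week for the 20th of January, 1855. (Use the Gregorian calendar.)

Doomsday rule: the anchor day for the 1800s is Friday. For year 55: 55÷12 = 4 r 7, and 7÷4 = 1, so 4+7+1 = 12.
Friday + 12 ≡ Wednesday — that's 1855's doomsday.
In January the doomsday date is Jan 3 (1855 is not a leap year).
Jan 20 is 17 days after Jan 3; 17 mod 7 = 3, so Wednesday + 3 = Saturday.

Saturday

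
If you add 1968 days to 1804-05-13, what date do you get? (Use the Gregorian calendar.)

+365 (one year) → May 13, 1805 (1603 left).
+365 (one year) → May 13, 1806 (1238 left).
+365 (one year) → May 13, 1807 (873 left).
+366 (one year; includes Feb 29, 1808) → May 13, 1808 (507 left).
+365 (one year) → May 13, 1809 (142 left).
May has 31 days: +19 → Jun 1, 1809 (123 left).
Jun has 30 days: +30 → Jul 1, 1809 (93 left).
Jul has 31 days: +31 → Aug 1, 1809 (62 left).
Aug has 31 days: +31 → Sep 1, 1809 (31 left).
Sep has 30 days: +30 → Oct 1, 1809 (1 left).
+1 → Oct 2, 1809.

October 2, 1809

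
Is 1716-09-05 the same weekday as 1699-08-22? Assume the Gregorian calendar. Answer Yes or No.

Yes

From Aug 22, 1699 to Sep 5, 1716 is 6223 days.
6223 mod 7 = 0, so they are the same weekday.
(Aug 22, 1699 is a Saturday; Sep 5, 1716 is a Saturday.)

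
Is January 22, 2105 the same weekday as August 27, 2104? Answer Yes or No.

No

From Aug 27, 2104 to Jan 22, 2105 is 148 days.
148 mod 7 = 1, so they are different weekdays.
(Aug 27, 2104 is a Wednesday; Jan 22, 2105 is a Thursday.)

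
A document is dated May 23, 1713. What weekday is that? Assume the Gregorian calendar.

Doomsday rule: the anchor day for the 1700s is Sunday. For year 13: 13÷12 = 1 r 1, and 1÷4 = 0, so 1+1+0 = 2.
Sunday + 2 ≡ Tuesday — that's 1713's doomsday.
In May the doomsday date is May 9.
May 23 is 14 days after May 9; 14 mod 7 = 0, so Tuesday + 0 = Tuesday.

Tuesday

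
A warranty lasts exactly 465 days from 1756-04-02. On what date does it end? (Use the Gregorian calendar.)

July 11, 1757

+365 (one year) → Apr 2, 1757 (100 left).
Apr has 30 days: +29 → May 1, 1757 (71 left).
May has 31 days: +31 → Jun 1, 1757 (40 left).
Jun has 30 days: +30 → Jul 1, 1757 (10 left).
+10 → Jul 11, 1757.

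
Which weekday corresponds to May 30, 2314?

Saturday

Doomsday rule: the anchor day for the 2300s is Wednesday. For year 14: 14÷12 = 1 r 2, and 2÷4 = 0, so 1+2+0 = 3.
Wednesday + 3 ≡ Saturday — that's 2314's doomsday.
In May the doomsday date is May 9.
May 30 is 21 days after May 9; 21 mod 7 = 0, so Saturday + 0 = Saturday.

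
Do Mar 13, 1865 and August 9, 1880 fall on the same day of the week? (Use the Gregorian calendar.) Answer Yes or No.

Yes

From Mar 13, 1865 to Aug 9, 1880 is 5628 days.
5628 mod 7 = 0, so they are the same weekday.
(Mar 13, 1865 is a Monday; Aug 9, 1880 is a Monday.)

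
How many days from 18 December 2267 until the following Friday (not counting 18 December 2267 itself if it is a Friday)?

Dec 18, 2267 is a Wednesday.
From Wednesday to the next Friday is 2 days.

2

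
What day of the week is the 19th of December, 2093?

Doomsday rule: the anchor day for the 2000s is Tuesday. For year 93: 93÷12 = 7 r 9, and 9÷4 = 2, so 7+9+2 = 18.
Tuesday + 18 ≡ Saturday — that's 2093's doomsday.
In December the doomsday date is Dec 12.
Dec 19 is 7 days after Dec 12; 7 mod 7 = 0, so Saturday + 0 = Saturday.

Saturday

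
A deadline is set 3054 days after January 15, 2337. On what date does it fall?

+365 (one year) → Jan 15, 2338 (2689 left).
+365 (one year) → Jan 15, 2339 (2324 left).
+365 (one year) → Jan 15, 2340 (1959 left).
+366 (one year; includes Feb 29, 2340) → Jan 15, 2341 (1593 left).
+365 (one year) → Jan 15, 2342 (1228 left).
+365 (one year) → Jan 15, 2343 (863 left).
+365 (one year) → Jan 15, 2344 (498 left).
+366 (one year; includes Feb 29, 2344) → Jan 15, 2345 (132 left).
Jan has 31 days: +17 → Feb 1, 2345 (115 left).
Feb has 28 days: +28 → Mar 1, 2345 (87 left).
Mar has 31 days: +31 → Apr 1, 2345 (56 left).
Apr has 30 days: +30 → May 1, 2345 (26 left).
+26 → May 27, 2345.

May 27, 2345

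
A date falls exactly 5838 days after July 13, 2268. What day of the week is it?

Monday

First find the weekday of Jul 13, 2268. Doomsday rule: the anchor day for the 2200s is Friday. For year 68: 68÷12 = 5 r 8, and 8÷4 = 2, so 5+8+2 = 15.
Friday + 15 ≡ Saturday — that's 2268's doomsday.
In July the doomsday date is Jul 11.
Jul 13 is 2 days after Jul 11; 2 mod 7 = 2, so Saturday + 2 = Monday.
5838 mod 7 = 0, so 5838 days after a Monday is Monday + 0 = Monday.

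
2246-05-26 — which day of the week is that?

Doomsday rule: the anchor day for the 2200s is Friday. For year 46: 46÷12 = 3 r 10, and 10÷4 = 2, so 3+10+2 = 15.
Friday + 15 ≡ Saturday — that's 2246's doomsday.
In May the doomsday date is May 9.
May 26 is 17 days after May 9; 17 mod 7 = 3, so Saturday + 3 = Tuesday.

Tuesday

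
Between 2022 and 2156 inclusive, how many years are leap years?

Multiples of 4 in [2022,2156]: 34.
Of those, multiples of 100: 1 (not leap unless ÷400).
Multiples of 400: 0.
Leap years = 34 − 1 + 0 = 33.

33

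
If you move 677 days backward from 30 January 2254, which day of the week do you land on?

Wednesday

Jan 30, 2254 is a Monday.
677 mod 7 = 5, so 677 days before a Monday is Monday − 5 = Wednesday.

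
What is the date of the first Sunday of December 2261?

December 1, 2261 is a Sunday.
The first Sunday is therefore December 1 (same day).

December 1, 2261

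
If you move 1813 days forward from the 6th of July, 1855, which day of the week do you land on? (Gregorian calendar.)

Friday

First find the weekday of Jul 6, 1855. Doomsday rule: the anchor day for the 1800s is Friday. For year 55: 55÷12 = 4 r 7, and 7÷4 = 1, so 4+7+1 = 12.
Friday + 12 ≡ Wednesday — that's 1855's doomsday.
In July the doomsday date is Jul 11.
Jul 6 is 5 days before Jul 11; 5 mod 7 = 5, so Wednesday − 5 = Friday.
1813 mod 7 = 0, so 1813 days after a Friday is Friday + 0 = Friday.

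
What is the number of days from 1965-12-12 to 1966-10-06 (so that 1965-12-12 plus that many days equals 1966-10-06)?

298

Dec 12, 1965 → Jan 12, 1966: 31 days (December has 31).
Jan 12, 1966 → Feb 12, 1966: 31 days (January has 31).
Feb 12, 1966 → Mar 12, 1966: 28 days (February has 28).
Mar 12, 1966 → Apr 12, 1966: 31 days (March has 31).
Apr 12, 1966 → May 12, 1966: 30 days (April has 30).
May 12, 1966 → Jun 12, 1966: 31 days (May has 31).
Jun 12, 1966 → Jul 12, 1966: 30 days (June has 30).
Jul 12, 1966 → Aug 12, 1966: 31 days (July has 31).
Aug 12, 1966 → Sep 12, 1966: 31 days (August has 31).
Sep 12, 1966 → Oct 6, 1966: 24 days.
Total: 298 days.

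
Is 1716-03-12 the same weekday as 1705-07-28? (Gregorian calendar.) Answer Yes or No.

No

From Jul 28, 1705 to Mar 12, 1716 is 3880 days.
3880 mod 7 = 2, so they are different weekdays.
(Jul 28, 1705 is a Tuesday; Mar 12, 1716 is a Thursday.)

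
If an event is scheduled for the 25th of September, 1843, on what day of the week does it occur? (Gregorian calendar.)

Doomsday rule: the anchor day for the 1800s is Friday. For year 43: 43÷12 = 3 r 7, and 7÷4 = 1, so 3+7+1 = 11.
Friday + 11 ≡ Tuesday — that's 1843's doomsday.
In September the doomsday date is Sep 5.
Sep 25 is 20 days after Sep 5; 20 mod 7 = 6, so Tuesday + 6 = Monday.

Monday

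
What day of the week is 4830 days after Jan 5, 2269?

Tuesday

Jan 5, 2269 is a Tuesday.
4830 mod 7 = 0, so 4830 days after a Tuesday is Tuesday + 0 = Tuesday.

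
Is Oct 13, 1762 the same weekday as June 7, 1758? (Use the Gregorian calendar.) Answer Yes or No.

Yes

From Jun 7, 1758 to Oct 13, 1762 is 1589 days.
1589 mod 7 = 0, so they are the same weekday.
(Jun 7, 1758 is a Wednesday; Oct 13, 1762 is a Wednesday.)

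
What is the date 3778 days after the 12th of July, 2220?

November 15, 2230

+365 (one year) → Jul 12, 2221 (3413 left).
+365 (one year) → Jul 12, 2222 (3048 left).
+365 (one year) → Jul 12, 2223 (2683 left).
+366 (one year; includes Feb 29, 2224) → Jul 12, 2224 (2317 left).
+365 (one year) → Jul 12, 2225 (1952 left).
+365 (one year) → Jul 12, 2226 (1587 left).
+365 (one year) → Jul 12, 2227 (1222 left).
+366 (one year; includes Feb 29, 2228) → Jul 12, 2228 (856 left).
+365 (one year) → Jul 12, 2229 (491 left).
+365 (one year) → Jul 12, 2230 (126 left).
Jul has 31 days: +20 → Aug 1, 2230 (106 left).
Aug has 31 days: +31 → Sep 1, 2230 (75 left).
Sep has 30 days: +30 → Oct 1, 2230 (45 left).
Oct has 31 days: +31 → Nov 1, 2230 (14 left).
+14 → Nov 15, 2230.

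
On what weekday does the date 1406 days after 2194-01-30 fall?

Wednesday

First find the weekday of Jan 30, 2194. Doomsday rule: the anchor day for the 2100s is Sunday. For year 94: 94÷12 = 7 r 10, and 10÷4 = 2, so 7+10+2 = 19.
Sunday + 19 ≡ Friday — that's 2194's doomsday.
In January the doomsday date is Jan 3 (2194 is not a leap year).
Jan 30 is 27 days after Jan 3; 27 mod 7 = 6, so Friday + 6 = Thursday.
1406 mod 7 = 6, so 1406 days after a Thursday is Thursday + 6 = Wednesday.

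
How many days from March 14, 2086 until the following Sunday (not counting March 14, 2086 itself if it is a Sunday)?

Mar 14, 2086 is a Thursday.
From Thursday to the next Sunday is 3 days.

3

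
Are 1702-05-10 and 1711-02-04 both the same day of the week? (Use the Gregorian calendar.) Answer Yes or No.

Yes

From May 10, 1702 to Feb 4, 1711 is 3192 days.
3192 mod 7 = 0, so they are the same weekday.
(May 10, 1702 is a Wednesday; Feb 4, 1711 is a Wednesday.)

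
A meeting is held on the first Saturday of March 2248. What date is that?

March 4, 2248

March 1, 2248 is a Wednesday.
The first Saturday is therefore March 4 (3 days later).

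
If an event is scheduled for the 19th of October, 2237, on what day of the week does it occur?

Doomsday rule: the anchor day for the 2200s is Friday. For year 37: 37÷12 = 3 r 1, and 1÷4 = 0, so 3+1+0 = 4.
Friday + 4 ≡ Tuesday — that's 2237's doomsday.
In October the doomsday date is Oct 10.
Oct 19 is 9 days after Oct 10; 9 mod 7 = 2, so Tuesday + 2 = Thursday.

Thursday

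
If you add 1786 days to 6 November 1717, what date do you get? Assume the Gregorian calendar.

+365 (one year) → Nov 6, 1718 (1421 left).
+365 (one year) → Nov 6, 1719 (1056 left).
+366 (one year; includes Feb 29, 1720) → Nov 6, 1720 (690 left).
+365 (one year) → Nov 6, 1721 (325 left).
Nov has 30 days: +25 → Dec 1, 1721 (300 left).
Dec has 31 days: +31 → Jan 1, 1722 (269 left).
Jan has 31 days: +31 → Feb 1, 1722 (238 left).
Feb has 28 days: +28 → Mar 1, 1722 (210 left).
Mar has 31 days: +31 → Apr 1, 1722 (179 left).
Apr has 30 days: +30 → May 1, 1722 (149 left).
May has 31 days: +31 → Jun 1, 1722 (118 left).
Jun has 30 days: +30 → Jul 1, 1722 (88 left).
Jul has 31 days: +31 → Aug 1, 1722 (57 left).
Aug has 31 days: +31 → Sep 1, 1722 (26 left).
+26 → Sep 27, 1722.

September 27, 1722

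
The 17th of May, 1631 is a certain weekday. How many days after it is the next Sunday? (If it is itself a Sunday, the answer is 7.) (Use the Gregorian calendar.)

1

May 17, 1631 is a Saturday.
From Saturday to the next Sunday is 1 day.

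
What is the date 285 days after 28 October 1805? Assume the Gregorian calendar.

Oct has 31 days: +4 → Nov 1, 1805 (281 left).
Nov has 30 days: +30 → Dec 1, 1805 (251 left).
Dec has 31 days: +31 → Jan 1, 1806 (220 left).
Jan has 31 days: +31 → Feb 1, 1806 (189 left).
Feb has 28 days: +28 → Mar 1, 1806 (161 left).
Mar has 31 days: +31 → Apr 1, 1806 (130 left).
Apr has 30 days: +30 → May 1, 1806 (100 left).
May has 31 days: +31 → Jun 1, 1806 (69 left).
Jun has 30 days: +30 → Jul 1, 1806 (39 left).
Jul has 31 days: +31 → Aug 1, 1806 (8 left).
+8 → Aug 9, 1806.

August 9, 1806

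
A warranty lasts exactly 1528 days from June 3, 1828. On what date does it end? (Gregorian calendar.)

August 9, 1832

+365 (one year) → Jun 3, 1829 (1163 left).
+365 (one year) → Jun 3, 1830 (798 left).
+365 (one year) → Jun 3, 1831 (433 left).
+366 (one year; includes Feb 29, 1832) → Jun 3, 1832 (67 left).
Jun has 30 days: +28 → Jul 1, 1832 (39 left).
Jul has 31 days: +31 → Aug 1, 1832 (8 left).
+8 → Aug 9, 1832.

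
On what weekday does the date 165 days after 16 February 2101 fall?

First find the weekday of Feb 16, 2101. Doomsday rule: the anchor day for the 2100s is Sunday. For year 01: 1÷12 = 0 r 1, and 1÷4 = 0, so 0+1+0 = 1.
Sunday + 1 ≡ Monday — that's 2101's doomsday.
In February the doomsday date is Feb 28 (2101 is not a leap year).
Feb 16 is 12 days before Feb 28; 12 mod 7 = 5, so Monday − 5 = Wednesday.
165 mod 7 = 4, so 165 days after a Wednesday is Wednesday + 4 = Sunday.

Sunday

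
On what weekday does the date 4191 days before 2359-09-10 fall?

First find the weekday of Sep 10, 2359. Doomsday rule: the anchor day for the 2300s is Wednesday. For year 59: 59÷12 = 4 r 11, and 11÷4 = 2, so 4+11+2 = 17.
Wednesday + 17 ≡ Saturday — that's 2359's doomsday.
In September the doomsday date is Sep 5.
Sep 10 is 5 days after Sep 5; 5 mod 7 = 5, so Saturday + 5 = Thursday.
4191 mod 7 = 5, so 4191 days before a Thursday is Thursday − 5 = Saturday.

Saturday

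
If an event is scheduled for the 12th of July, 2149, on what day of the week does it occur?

January 1, 2149 is a Wednesday.
Jan 1, 2149 → Feb 1, 2149: 31 days (January has 31).
Feb 1, 2149 → Mar 1, 2149: 28 days (February has 28).
Mar 1, 2149 → Apr 1, 2149: 31 days (March has 31).
Apr 1, 2149 → May 1, 2149: 30 days (April has 30).
May 1, 2149 → Jun 1, 2149: 31 days (May has 31).
Jun 1, 2149 → Jul 1, 2149: 30 days (June has 30).
Jul 1, 2149 → Jul 12, 2149: 11 days.
Total: 192 days.
192 mod 7 = 3, so Wednesday + 3 = Saturday.

Saturday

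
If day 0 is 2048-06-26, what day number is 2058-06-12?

3638

Jun 26, 2048 → Jun 26, 2049: 365 days.
Jun 26, 2049 → Jun 26, 2050: 365 days.
Jun 26, 2050 → Jun 26, 2051: 365 days.
Jun 26, 2051 → Jun 26, 2052: 366 days (Feb 29, 2052 is in that span).
Jun 26, 2052 → Jun 26, 2053: 365 days.
Jun 26, 2053 → Jun 26, 2054: 365 days.
Jun 26, 2054 → Jun 26, 2055: 365 days.
Jun 26, 2055 → Jun 26, 2056: 366 days (Feb 29, 2056 is in that span).
Jun 26, 2056 → Jun 26, 2057: 365 days.
Jun 26, 2057 → Jul 26, 2057: 30 days (June has 30).
Jul 26, 2057 → Aug 26, 2057: 31 days (July has 31).
Aug 26, 2057 → Sep 26, 2057: 31 days (August has 31).
Sep 26, 2057 → Oct 26, 2057: 30 days (September has 30).
Oct 26, 2057 → Nov 26, 2057: 31 days (October has 31).
Nov 26, 2057 → Dec 26, 2057: 30 days (November has 30).
Dec 26, 2057 → Jan 26, 2058: 31 days (December has 31).
Jan 26, 2058 → Feb 26, 2058: 31 days (January has 31).
Feb 26, 2058 → Mar 26, 2058: 28 days (February has 28).
Mar 26, 2058 → Apr 26, 2058: 31 days (March has 31).
Apr 26, 2058 → May 26, 2058: 30 days (April has 30).
May 26, 2058 → Jun 12, 2058: 17 days.
Total: 3638 days.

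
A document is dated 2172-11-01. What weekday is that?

Sunday

Doomsday rule: the anchor day for the 2100s is Sunday. For year 72: 72÷12 = 6 r 0, and 0÷4 = 0, so 6+0+0 = 6.
Sunday + 6 ≡ Saturday — that's 2172's doomsday.
In November the doomsday date is Nov 7.
Nov 1 is 6 days before Nov 7; 6 mod 7 = 6, so Saturday − 6 = Sunday.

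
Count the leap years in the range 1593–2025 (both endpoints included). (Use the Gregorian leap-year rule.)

Multiples of 4 in [1593,2025]: 108.
Of those, multiples of 100: 5 (not leap unless ÷400).
Multiples of 400: 2.
Leap years = 108 − 5 + 2 = 105.

105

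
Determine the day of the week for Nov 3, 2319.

Monday

Doomsday rule: the anchor day for the 2300s is Wednesday. For year 19: 19÷12 = 1 r 7, and 7÷4 = 1, so 1+7+1 = 9.
Wednesday + 9 ≡ Friday — that's 2319's doomsday.
In November the doomsday date is Nov 7.
Nov 3 is 4 days before Nov 7; 4 mod 7 = 4, so Friday − 4 = Monday.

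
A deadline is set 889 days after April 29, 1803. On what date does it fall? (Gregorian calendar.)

October 4, 1805

+366 (one year; includes Feb 29, 1804) → Apr 29, 1804 (523 left).
+365 (one year) → Apr 29, 1805 (158 left).
Apr has 30 days: +2 → May 1, 1805 (156 left).
May has 31 days: +31 → Jun 1, 1805 (125 left).
Jun has 30 days: +30 → Jul 1, 1805 (95 left).
Jul has 31 days: +31 → Aug 1, 1805 (64 left).
Aug has 31 days: +31 → Sep 1, 1805 (33 left).
Sep has 30 days: +30 → Oct 1, 1805 (3 left).
+3 → Oct 4, 1805.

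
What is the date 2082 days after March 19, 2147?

November 29, 2152

+366 (one year; includes Feb 29, 2148) → Mar 19, 2148 (1716 left).
+365 (one year) → Mar 19, 2149 (1351 left).
+365 (one year) → Mar 19, 2150 (986 left).
+365 (one year) → Mar 19, 2151 (621 left).
+366 (one year; includes Feb 29, 2152) → Mar 19, 2152 (255 left).
Mar has 31 days: +13 → Apr 1, 2152 (242 left).
Apr has 30 days: +30 → May 1, 2152 (212 left).
May has 31 days: +31 → Jun 1, 2152 (181 left).
Jun has 30 days: +30 → Jul 1, 2152 (151 left).
Jul has 31 days: +31 → Aug 1, 2152 (120 left).
Aug has 31 days: +31 → Sep 1, 2152 (89 left).
Sep has 30 days: +30 → Oct 1, 2152 (59 left).
Oct has 31 days: +31 → Nov 1, 2152 (28 left).
+28 → Nov 29, 2152.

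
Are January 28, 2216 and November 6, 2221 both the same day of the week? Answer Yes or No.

From Jan 28, 2216 to Nov 6, 2221 is 2109 days.
2109 mod 7 = 2, so they are different weekdays.
(Jan 28, 2216 is a Sunday; Nov 6, 2221 is a Tuesday.)

No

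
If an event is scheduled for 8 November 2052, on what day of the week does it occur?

Doomsday rule: the anchor day for the 2000s is Tuesday. For year 52: 52÷12 = 4 r 4, and 4÷4 = 1, so 4+4+1 = 9.
Tuesday + 9 ≡ Thursday — that's 2052's doomsday.
In November the doomsday date is Nov 7.
Nov 8 is 1 day after Nov 7; 1 mod 7 = 1, so Thursday + 1 = Friday.

Friday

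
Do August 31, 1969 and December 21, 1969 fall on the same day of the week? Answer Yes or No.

Yes

From Aug 31, 1969 to Dec 21, 1969 is 112 days.
112 mod 7 = 0, so they are the same weekday.
(Aug 31, 1969 is a Sunday; Dec 21, 1969 is a Sunday.)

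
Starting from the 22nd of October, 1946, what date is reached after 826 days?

January 25, 1949

+365 (one year) → Oct 22, 1947 (461 left).
+366 (one year; includes Feb 29, 1948) → Oct 22, 1948 (95 left).
Oct has 31 days: +10 → Nov 1, 1948 (85 left).
Nov has 30 days: +30 → Dec 1, 1948 (55 left).
Dec has 31 days: +31 → Jan 1, 1949 (24 left).
+24 → Jan 25, 1949.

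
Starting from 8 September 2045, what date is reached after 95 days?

December 12, 2045

Sep has 30 days: +23 → Oct 1, 2045 (72 left).
Oct has 31 days: +31 → Nov 1, 2045 (41 left).
Nov has 30 days: +30 → Dec 1, 2045 (11 left).
+11 → Dec 12, 2045.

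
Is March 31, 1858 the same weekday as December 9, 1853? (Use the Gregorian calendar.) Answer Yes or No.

From Dec 9, 1853 to Mar 31, 1858 is 1573 days.
1573 mod 7 = 5, so they are different weekdays.
(Dec 9, 1853 is a Friday; Mar 31, 1858 is a Wednesday.)

No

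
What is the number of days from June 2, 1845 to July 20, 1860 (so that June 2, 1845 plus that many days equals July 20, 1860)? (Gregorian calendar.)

Jun 2, 1845 → Jun 2, 1846: 365 days.
Jun 2, 1846 → Jun 2, 1847: 365 days.
Jun 2, 1847 → Jun 2, 1848: 366 days (Feb 29, 1848 is in that span).
Jun 2, 1848 → Jun 2, 1849: 365 days.
Jun 2, 1849 → Jun 2, 1850: 365 days.
Jun 2, 1850 → Jun 2, 1851: 365 days.
Jun 2, 1851 → Jun 2, 1852: 366 days (Feb 29, 1852 is in that span).
Jun 2, 1852 → Jun 2, 1853: 365 days.
Jun 2, 1853 → Jun 2, 1854: 365 days.
Jun 2, 1854 → Jun 2, 1855: 365 days.
Jun 2, 1855 → Jun 2, 1856: 366 days (Feb 29, 1856 is in that span).
Jun 2, 1856 → Jun 2, 1857: 365 days.
Jun 2, 1857 → Jun 2, 1858: 365 days.
Jun 2, 1858 → Jun 2, 1859: 365 days.
Jun 2, 1859 → Jun 2, 1860: 366 days (Feb 29, 1860 is in that span).
Jun 2, 1860 → Jul 2, 1860: 30 days (June has 30).
Jul 2, 1860 → Jul 20, 1860: 18 days.
Total: 5527 days.

5527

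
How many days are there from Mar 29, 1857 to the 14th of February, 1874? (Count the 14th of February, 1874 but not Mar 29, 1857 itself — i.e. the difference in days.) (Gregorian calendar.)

Mar 29, 1857 → Mar 29, 1858: 365 days.
Mar 29, 1858 → Mar 29, 1859: 365 days.
Mar 29, 1859 → Mar 29, 1860: 366 days (Feb 29, 1860 is in that span).
Mar 29, 1860 → Mar 29, 1861: 365 days.
Mar 29, 1861 → Mar 29, 1862: 365 days.
Mar 29, 1862 → Mar 29, 1863: 365 days.
Mar 29, 1863 → Mar 29, 1864: 366 days (Feb 29, 1864 is in that span).
Mar 29, 1864 → Mar 29, 1865: 365 days.
Mar 29, 1865 → Mar 29, 1866: 365 days.
Mar 29, 1866 → Mar 29, 1867: 365 days.
Mar 29, 1867 → Mar 29, 1868: 366 days (Feb 29, 1868 is in that span).
Mar 29, 1868 → Mar 29, 1869: 365 days.
Mar 29, 1869 → Mar 29, 1870: 365 days.
Mar 29, 1870 → Mar 29, 1871: 365 days.
Mar 29, 1871 → Mar 29, 1872: 366 days (Feb 29, 1872 is in that span).
Mar 29, 1872 → Mar 29, 1873: 365 days.
Mar 29, 1873 → Apr 29, 1873: 31 days (March has 31).
Apr 29, 1873 → May 29, 1873: 30 days (April has 30).
May 29, 1873 → Jun 29, 1873: 31 days (May has 31).
Jun 29, 1873 → Jul 29, 1873: 30 days (June has 30).
Jul 29, 1873 → Aug 29, 1873: 31 days (July has 31).
Aug 29, 1873 → Sep 29, 1873: 31 days (August has 31).
Sep 29, 1873 → Oct 29, 1873: 30 days (September has 30).
Oct 29, 1873 → Nov 29, 1873: 31 days (October has 31).
Nov 29, 1873 → Dec 29, 1873: 30 days (November has 30).
Dec 29, 1873 → Jan 29, 1874: 31 days (December has 31).
Jan 29, 1874 → Feb 14, 1874: 16 days.
Total: 6166 days.

6166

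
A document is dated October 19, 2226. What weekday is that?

Doomsday rule: the anchor day for the 2200s is Friday. For year 26: 26÷12 = 2 r 2, and 2÷4 = 0, so 2+2+0 = 4.
Friday + 4 ≡ Tuesday — that's 2226's doomsday.
In October the doomsday date is Oct 10.
Oct 19 is 9 days after Oct 10; 9 mod 7 = 2, so Tuesday + 2 = Thursday.

Thursday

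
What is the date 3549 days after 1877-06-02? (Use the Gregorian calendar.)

February 19, 1887

+365 (one year) → Jun 2, 1878 (3184 left).
+365 (one year) → Jun 2, 1879 (2819 left).
+366 (one year; includes Feb 29, 1880) → Jun 2, 1880 (2453 left).
+365 (one year) → Jun 2, 1881 (2088 left).
+365 (one year) → Jun 2, 1882 (1723 left).
+365 (one year) → Jun 2, 1883 (1358 left).
+366 (one year; includes Feb 29, 1884) → Jun 2, 1884 (992 left).
+365 (one year) → Jun 2, 1885 (627 left).
+365 (one year) → Jun 2, 1886 (262 left).
Jun has 30 days: +29 → Jul 1, 1886 (233 left).
Jul has 31 days: +31 → Aug 1, 1886 (202 left).
Aug has 31 days: +31 → Sep 1, 1886 (171 left).
Sep has 30 days: +30 → Oct 1, 1886 (141 left).
Oct has 31 days: +31 → Nov 1, 1886 (110 left).
Nov has 30 days: +30 → Dec 1, 1886 (80 left).
Dec has 31 days: +31 → Jan 1, 1887 (49 left).
Jan has 31 days: +31 → Feb 1, 1887 (18 left).
+18 → Feb 19, 1887.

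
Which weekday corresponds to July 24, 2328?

Tuesday

Doomsday rule: the anchor day for the 2300s is Wednesday. For year 28: 28÷12 = 2 r 4, and 4÷4 = 1, so 2+4+1 = 7.
Wednesday + 7 ≡ Wednesday — that's 2328's doomsday.
In July the doomsday date is Jul 11.
Jul 24 is 13 days after Jul 11; 13 mod 7 = 6, so Wednesday + 6 = Tuesday.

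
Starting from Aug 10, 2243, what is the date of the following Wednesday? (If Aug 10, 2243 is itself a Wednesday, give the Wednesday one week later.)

August 16, 2243

Aug 10, 2243 is a Thursday.
From Thursday to the next Wednesday is 6 days.
Aug 10, 2243 + 6 = Aug 16, 2243.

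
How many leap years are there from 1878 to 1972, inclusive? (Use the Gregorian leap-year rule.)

23

Multiples of 4 in [1878,1972]: 24.
Of those, multiples of 100: 1 (not leap unless ÷400).
Multiples of 400: 0.
Leap years = 24 − 1 + 0 = 23.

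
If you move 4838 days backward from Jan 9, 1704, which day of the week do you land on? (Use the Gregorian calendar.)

Tuesday

First find the weekday of Jan 9, 1704. Doomsday rule: the anchor day for the 1700s is Sunday. For year 04: 4÷12 = 0 r 4, and 4÷4 = 1, so 0+4+1 = 5.
Sunday + 5 ≡ Friday — that's 1704's doomsday.
In January the doomsday date is Jan 4 (1704 is a leap year (divisible by 4)).
Jan 9 is 5 days after Jan 4; 5 mod 7 = 5, so Friday + 5 = Wednesday.
4838 mod 7 = 1, so 4838 days before a Wednesday is Wednesday − 1 = Tuesday.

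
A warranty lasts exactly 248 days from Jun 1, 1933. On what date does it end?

February 4, 1934

Jun has 30 days: +30 → Jul 1, 1933 (218 left).
Jul has 31 days: +31 → Aug 1, 1933 (187 left).
Aug has 31 days: +31 → Sep 1, 1933 (156 left).
Sep has 30 days: +30 → Oct 1, 1933 (126 left).
Oct has 31 days: +31 → Nov 1, 1933 (95 left).
Nov has 30 days: +30 → Dec 1, 1933 (65 left).
Dec has 31 days: +31 → Jan 1, 1934 (34 left).
Jan has 31 days: +31 → Feb 1, 1934 (3 left).
+3 → Feb 4, 1934.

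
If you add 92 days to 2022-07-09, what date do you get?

Jul has 31 days: +23 → Aug 1, 2022 (69 left).
Aug has 31 days: +31 → Sep 1, 2022 (38 left).
Sep has 30 days: +30 → Oct 1, 2022 (8 left).
+8 → Oct 9, 2022.

October 9, 2022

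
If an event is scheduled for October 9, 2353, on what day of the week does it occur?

Doomsday rule: the anchor day for the 2300s is Wednesday. For year 53: 53÷12 = 4 r 5, and 5÷4 = 1, so 4+5+1 = 10.
Wednesday + 10 ≡ Saturday — that's 2353's doomsday.
In October the doomsday date is Oct 10.
Oct 9 is 1 day before Oct 10; 1 mod 7 = 1, so Saturday − 1 = Friday.

Friday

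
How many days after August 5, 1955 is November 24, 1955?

Aug 5, 1955 → Sep 5, 1955: 31 days (August has 31).
Sep 5, 1955 → Oct 5, 1955: 30 days (September has 30).
Oct 5, 1955 → Nov 5, 1955: 31 days (October has 31).
Nov 5, 1955 → Nov 24, 1955: 19 days.
Total: 111 days.

111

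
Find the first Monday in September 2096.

September 3, 2096

September 1, 2096 is a Saturday.
The first Monday is therefore September 3 (2 days later).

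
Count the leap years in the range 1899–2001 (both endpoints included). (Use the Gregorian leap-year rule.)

25

Multiples of 4 in [1899,2001]: 26.
Of those, multiples of 100: 2 (not leap unless ÷400).
Multiples of 400: 1.
Leap years = 26 − 2 + 1 = 25.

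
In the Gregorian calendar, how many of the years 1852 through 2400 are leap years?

Multiples of 4 in [1852,2400]: 138.
Of those, multiples of 100: 6 (not leap unless ÷400).
Multiples of 400: 2.
Leap years = 138 − 6 + 2 = 134.

134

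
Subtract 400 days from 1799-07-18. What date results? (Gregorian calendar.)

June 13, 1798

−18 → Jun 30, 1799 (end of Jun, 30 days; 382 left).
−30 → May 31, 1799 (end of May, 31 days; 352 left).
−31 → Apr 30, 1799 (end of Apr, 30 days; 321 left).
−30 → Mar 31, 1799 (end of Mar, 31 days; 291 left).
−31 → Feb 28, 1799 (end of Feb, 28 days; 260 left).
−28 → Jan 31, 1799 (end of Jan, 31 days; 232 left).
−31 → Dec 31, 1798 (end of Dec, 31 days; 201 left).
−31 → Nov 30, 1798 (end of Nov, 30 days; 170 left).
−30 → Oct 31, 1798 (end of Oct, 31 days; 140 left).
−31 → Sep 30, 1798 (end of Sep, 30 days; 109 left).
−30 → Aug 31, 1798 (end of Aug, 31 days; 79 left).
−31 → Jul 31, 1798 (end of Jul, 31 days; 48 left).
−31 → Jun 30, 1798 (end of Jun, 30 days; 17 left).
−17 → Jun 13, 1798.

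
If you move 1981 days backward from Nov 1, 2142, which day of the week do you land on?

First find the weekday of Nov 1, 2142. Doomsday rule: the anchor day for the 2100s is Sunday. For year 42: 42÷12 = 3 r 6, and 6÷4 = 1, so 3+6+1 = 10.
Sunday + 10 ≡ Wednesday — that's 2142's doomsday.
In November the doomsday date is Nov 7.
Nov 1 is 6 days before Nov 7; 6 mod 7 = 6, so Wednesday − 6 = Thursday.
1981 mod 7 = 0, so 1981 days before a Thursday is Thursday − 0 = Thursday.

Thursday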